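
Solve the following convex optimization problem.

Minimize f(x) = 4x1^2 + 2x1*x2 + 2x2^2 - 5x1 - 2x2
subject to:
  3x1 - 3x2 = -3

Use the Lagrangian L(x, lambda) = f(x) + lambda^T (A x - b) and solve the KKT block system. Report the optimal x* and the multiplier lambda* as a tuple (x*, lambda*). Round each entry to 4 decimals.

Form the Lagrangian:
  L(x, lambda) = (1/2) x^T Q x + c^T x + lambda^T (A x - b)
Stationarity (grad_x L = 0): Q x + c + A^T lambda = 0.
Primal feasibility: A x = b.

This gives the KKT block system:
  [ Q   A^T ] [ x     ]   [-c ]
  [ A    0  ] [ lambda ] = [ b ]

Solving the linear system:
  x*      = (0.0625, 1.0625)
  lambda* = (0.7917)
  f(x*)   = -0.0312

x* = (0.0625, 1.0625), lambda* = (0.7917)


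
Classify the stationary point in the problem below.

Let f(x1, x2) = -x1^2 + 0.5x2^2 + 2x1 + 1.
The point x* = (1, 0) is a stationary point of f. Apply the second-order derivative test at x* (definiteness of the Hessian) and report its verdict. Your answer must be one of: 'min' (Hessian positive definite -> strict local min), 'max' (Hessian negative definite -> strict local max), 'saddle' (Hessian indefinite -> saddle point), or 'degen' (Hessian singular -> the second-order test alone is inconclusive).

Compute the Hessian H = grad^2 f:
  H = [[-2, 0], [0, 1]]
Verify stationarity: grad f(x*) = H x* + g = (0, 0).
Eigenvalues of H: -2, 1.
Eigenvalues have mixed signs, so H is indefinite -> x* is a saddle point.

saddle


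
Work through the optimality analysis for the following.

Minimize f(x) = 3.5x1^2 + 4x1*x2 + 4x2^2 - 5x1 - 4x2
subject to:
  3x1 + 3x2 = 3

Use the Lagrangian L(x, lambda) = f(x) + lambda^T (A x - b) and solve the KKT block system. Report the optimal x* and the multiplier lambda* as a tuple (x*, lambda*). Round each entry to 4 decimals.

Form the Lagrangian:
  L(x, lambda) = (1/2) x^T Q x + c^T x + lambda^T (A x - b)
Stationarity (grad_x L = 0): Q x + c + A^T lambda = 0.
Primal feasibility: A x = b.

This gives the KKT block system:
  [ Q   A^T ] [ x     ]   [-c ]
  [ A    0  ] [ lambda ] = [ b ]

Solving the linear system:
  x*      = (0.7143, 0.2857)
  lambda* = (-0.381)
  f(x*)   = -1.7857

x* = (0.7143, 0.2857), lambda* = (-0.381)


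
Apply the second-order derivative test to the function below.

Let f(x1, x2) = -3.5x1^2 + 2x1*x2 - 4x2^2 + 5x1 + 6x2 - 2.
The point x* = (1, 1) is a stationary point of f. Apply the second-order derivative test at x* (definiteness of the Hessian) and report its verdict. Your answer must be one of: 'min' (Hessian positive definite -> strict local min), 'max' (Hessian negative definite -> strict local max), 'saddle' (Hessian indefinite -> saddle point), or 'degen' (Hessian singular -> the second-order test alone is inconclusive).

Compute the Hessian H = grad^2 f:
  H = [[-7, 2], [2, -8]]
Verify stationarity: grad f(x*) = H x* + g = (0, 0).
Eigenvalues of H: -9.5616, -5.4384.
Both eigenvalues < 0, so H is negative definite -> x* is a strict local max.

max


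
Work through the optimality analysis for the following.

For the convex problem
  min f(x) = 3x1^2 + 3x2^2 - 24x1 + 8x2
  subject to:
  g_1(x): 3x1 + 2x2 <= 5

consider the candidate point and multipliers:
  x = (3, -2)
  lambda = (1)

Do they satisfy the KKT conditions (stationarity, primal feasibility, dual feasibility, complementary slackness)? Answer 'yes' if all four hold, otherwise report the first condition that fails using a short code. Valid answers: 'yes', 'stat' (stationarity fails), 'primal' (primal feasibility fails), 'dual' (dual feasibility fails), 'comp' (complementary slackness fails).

Gradient of f: grad f(x) = Q x + c = (-6, -4)
Constraint values g_i(x) = a_i^T x - b_i:
  g_1((3, -2)) = 0
Stationarity residual: grad f(x) + sum_i lambda_i a_i = (-3, -2)
  -> stationarity FAILS
Primal feasibility (all g_i <= 0): OK
Dual feasibility (all lambda_i >= 0): OK
Complementary slackness (lambda_i * g_i(x) = 0 for all i): OK

Verdict: the first failing condition is stationarity -> stat.

stat


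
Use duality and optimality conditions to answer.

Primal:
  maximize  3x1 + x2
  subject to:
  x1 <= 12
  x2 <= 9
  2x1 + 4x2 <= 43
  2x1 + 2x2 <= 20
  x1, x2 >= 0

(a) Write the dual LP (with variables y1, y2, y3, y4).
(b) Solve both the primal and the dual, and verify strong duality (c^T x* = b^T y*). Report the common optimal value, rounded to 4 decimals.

The standard primal-dual pair for 'max c^T x s.t. A x <= b, x >= 0' is:
  Dual:  min b^T y  s.t.  A^T y >= c,  y >= 0.

So the dual LP is:
  minimize  12y1 + 9y2 + 43y3 + 20y4
  subject to:
    y1 + 2y3 + 2y4 >= 3
    y2 + 4y3 + 2y4 >= 1
    y1, y2, y3, y4 >= 0

Solving the primal: x* = (10, 0).
  primal value c^T x* = 30.
Solving the dual: y* = (0, 0, 0, 1.5).
  dual value b^T y* = 30.
Strong duality: c^T x* = b^T y*. Confirmed.

30


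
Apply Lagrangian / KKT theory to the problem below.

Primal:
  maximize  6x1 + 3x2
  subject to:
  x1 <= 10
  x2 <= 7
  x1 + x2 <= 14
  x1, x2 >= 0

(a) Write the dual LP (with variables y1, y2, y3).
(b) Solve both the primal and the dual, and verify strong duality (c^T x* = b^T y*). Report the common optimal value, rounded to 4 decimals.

The standard primal-dual pair for 'max c^T x s.t. A x <= b, x >= 0' is:
  Dual:  min b^T y  s.t.  A^T y >= c,  y >= 0.

So the dual LP is:
  minimize  10y1 + 7y2 + 14y3
  subject to:
    y1 + y3 >= 6
    y2 + y3 >= 3
    y1, y2, y3 >= 0

Solving the primal: x* = (10, 4).
  primal value c^T x* = 72.
Solving the dual: y* = (3, 0, 3).
  dual value b^T y* = 72.
Strong duality: c^T x* = b^T y*. Confirmed.

72


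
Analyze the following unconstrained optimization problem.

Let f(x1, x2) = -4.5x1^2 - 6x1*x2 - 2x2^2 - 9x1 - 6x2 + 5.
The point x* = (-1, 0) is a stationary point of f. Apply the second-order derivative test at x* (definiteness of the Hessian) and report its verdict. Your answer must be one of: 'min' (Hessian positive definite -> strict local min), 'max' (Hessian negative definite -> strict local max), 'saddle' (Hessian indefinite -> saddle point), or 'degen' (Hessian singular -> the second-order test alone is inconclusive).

Compute the Hessian H = grad^2 f:
  H = [[-9, -6], [-6, -4]]
Verify stationarity: grad f(x*) = H x* + g = (0, 0).
Eigenvalues of H: -13, 0.
H has a zero eigenvalue (singular; negative semidefinite but not definite), so H is neither positive definite, negative definite, nor indefinite. The second-order test alone is inconclusive -> degen.
(Indeed, f is constant along the null direction of H through x*, so x* is not a strict local extremum.)

degen


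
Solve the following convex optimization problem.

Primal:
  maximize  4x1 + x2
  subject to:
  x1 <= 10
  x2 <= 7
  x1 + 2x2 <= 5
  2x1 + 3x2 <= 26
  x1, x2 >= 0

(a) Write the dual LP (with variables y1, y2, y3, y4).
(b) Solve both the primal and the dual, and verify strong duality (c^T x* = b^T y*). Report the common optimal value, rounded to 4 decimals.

The standard primal-dual pair for 'max c^T x s.t. A x <= b, x >= 0' is:
  Dual:  min b^T y  s.t.  A^T y >= c,  y >= 0.

So the dual LP is:
  minimize  10y1 + 7y2 + 5y3 + 26y4
  subject to:
    y1 + y3 + 2y4 >= 4
    y2 + 2y3 + 3y4 >= 1
    y1, y2, y3, y4 >= 0

Solving the primal: x* = (5, 0).
  primal value c^T x* = 20.
Solving the dual: y* = (0, 0, 4, 0).
  dual value b^T y* = 20.
Strong duality: c^T x* = b^T y*. Confirmed.

20


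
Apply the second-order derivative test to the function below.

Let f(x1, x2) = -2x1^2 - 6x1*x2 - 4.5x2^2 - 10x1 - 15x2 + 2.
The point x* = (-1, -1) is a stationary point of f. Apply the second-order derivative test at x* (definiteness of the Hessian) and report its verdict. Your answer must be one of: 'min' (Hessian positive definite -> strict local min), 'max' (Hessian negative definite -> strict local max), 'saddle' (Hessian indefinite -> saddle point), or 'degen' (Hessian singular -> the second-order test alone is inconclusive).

Compute the Hessian H = grad^2 f:
  H = [[-4, -6], [-6, -9]]
Verify stationarity: grad f(x*) = H x* + g = (0, 0).
Eigenvalues of H: -13, 0.
H has a zero eigenvalue (singular; negative semidefinite but not definite), so H is neither positive definite, negative definite, nor indefinite. The second-order test alone is inconclusive -> degen.
(Indeed, f is constant along the null direction of H through x*, so x* is not a strict local extremum.)

degen


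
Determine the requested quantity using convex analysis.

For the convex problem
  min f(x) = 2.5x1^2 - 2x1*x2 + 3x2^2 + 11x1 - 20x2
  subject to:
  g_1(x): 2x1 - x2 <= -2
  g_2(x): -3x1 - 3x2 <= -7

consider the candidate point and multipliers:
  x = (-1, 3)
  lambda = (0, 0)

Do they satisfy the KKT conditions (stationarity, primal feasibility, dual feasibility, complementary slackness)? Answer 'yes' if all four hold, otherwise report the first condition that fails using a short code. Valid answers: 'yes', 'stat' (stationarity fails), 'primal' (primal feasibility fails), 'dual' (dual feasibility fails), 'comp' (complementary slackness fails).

Gradient of f: grad f(x) = Q x + c = (0, 0)
Constraint values g_i(x) = a_i^T x - b_i:
  g_1((-1, 3)) = -3
  g_2((-1, 3)) = 1
Stationarity residual: grad f(x) + sum_i lambda_i a_i = (0, 0)
  -> stationarity OK
Primal feasibility (all g_i <= 0): FAILS
Dual feasibility (all lambda_i >= 0): OK
Complementary slackness (lambda_i * g_i(x) = 0 for all i): OK

Verdict: the first failing condition is primal_feasibility -> primal.

primal


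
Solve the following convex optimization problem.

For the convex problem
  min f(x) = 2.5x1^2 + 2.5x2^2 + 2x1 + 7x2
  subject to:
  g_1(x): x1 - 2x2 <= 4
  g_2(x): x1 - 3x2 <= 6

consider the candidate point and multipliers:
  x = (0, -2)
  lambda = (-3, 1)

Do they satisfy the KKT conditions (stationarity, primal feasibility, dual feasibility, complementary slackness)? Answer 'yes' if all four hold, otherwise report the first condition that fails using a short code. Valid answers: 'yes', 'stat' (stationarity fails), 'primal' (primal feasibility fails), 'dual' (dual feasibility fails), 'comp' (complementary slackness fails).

Gradient of f: grad f(x) = Q x + c = (2, -3)
Constraint values g_i(x) = a_i^T x - b_i:
  g_1((0, -2)) = 0
  g_2((0, -2)) = 0
Stationarity residual: grad f(x) + sum_i lambda_i a_i = (0, 0)
  -> stationarity OK
Primal feasibility (all g_i <= 0): OK
Dual feasibility (all lambda_i >= 0): FAILS
Complementary slackness (lambda_i * g_i(x) = 0 for all i): OK

Verdict: the first failing condition is dual_feasibility -> dual.

dual


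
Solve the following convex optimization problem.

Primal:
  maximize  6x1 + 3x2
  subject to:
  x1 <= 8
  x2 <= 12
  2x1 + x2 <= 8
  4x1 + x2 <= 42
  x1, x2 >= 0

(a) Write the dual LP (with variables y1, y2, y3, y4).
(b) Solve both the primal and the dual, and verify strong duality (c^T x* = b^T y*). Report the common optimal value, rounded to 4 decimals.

The standard primal-dual pair for 'max c^T x s.t. A x <= b, x >= 0' is:
  Dual:  min b^T y  s.t.  A^T y >= c,  y >= 0.

So the dual LP is:
  minimize  8y1 + 12y2 + 8y3 + 42y4
  subject to:
    y1 + 2y3 + 4y4 >= 6
    y2 + y3 + y4 >= 3
    y1, y2, y3, y4 >= 0

Solving the primal: x* = (4, 0).
  primal value c^T x* = 24.
Solving the dual: y* = (0, 0, 3, 0).
  dual value b^T y* = 24.
Strong duality: c^T x* = b^T y*. Confirmed.

24


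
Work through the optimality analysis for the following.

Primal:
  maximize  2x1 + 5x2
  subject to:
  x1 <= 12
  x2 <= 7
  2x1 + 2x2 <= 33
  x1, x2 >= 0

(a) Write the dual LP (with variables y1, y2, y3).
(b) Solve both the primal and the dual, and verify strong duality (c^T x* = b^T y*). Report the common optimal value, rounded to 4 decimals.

The standard primal-dual pair for 'max c^T x s.t. A x <= b, x >= 0' is:
  Dual:  min b^T y  s.t.  A^T y >= c,  y >= 0.

So the dual LP is:
  minimize  12y1 + 7y2 + 33y3
  subject to:
    y1 + 2y3 >= 2
    y2 + 2y3 >= 5
    y1, y2, y3 >= 0

Solving the primal: x* = (9.5, 7).
  primal value c^T x* = 54.
Solving the dual: y* = (0, 3, 1).
  dual value b^T y* = 54.
Strong duality: c^T x* = b^T y*. Confirmed.

54


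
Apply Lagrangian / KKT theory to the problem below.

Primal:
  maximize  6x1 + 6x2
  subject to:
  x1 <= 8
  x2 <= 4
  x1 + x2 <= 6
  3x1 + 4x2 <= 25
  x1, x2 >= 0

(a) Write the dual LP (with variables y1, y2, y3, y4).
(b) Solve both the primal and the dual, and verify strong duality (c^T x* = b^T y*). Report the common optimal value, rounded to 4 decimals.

The standard primal-dual pair for 'max c^T x s.t. A x <= b, x >= 0' is:
  Dual:  min b^T y  s.t.  A^T y >= c,  y >= 0.

So the dual LP is:
  minimize  8y1 + 4y2 + 6y3 + 25y4
  subject to:
    y1 + y3 + 3y4 >= 6
    y2 + y3 + 4y4 >= 6
    y1, y2, y3, y4 >= 0

Solving the primal: x* = (6, 0).
  primal value c^T x* = 36.
Solving the dual: y* = (0, 0, 6, 0).
  dual value b^T y* = 36.
Strong duality: c^T x* = b^T y*. Confirmed.

36


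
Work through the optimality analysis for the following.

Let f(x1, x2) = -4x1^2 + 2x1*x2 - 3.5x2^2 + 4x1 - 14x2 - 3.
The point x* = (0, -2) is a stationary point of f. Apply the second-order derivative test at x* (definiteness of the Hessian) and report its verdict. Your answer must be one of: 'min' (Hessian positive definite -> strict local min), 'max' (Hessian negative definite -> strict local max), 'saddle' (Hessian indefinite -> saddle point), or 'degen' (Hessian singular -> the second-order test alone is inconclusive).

Compute the Hessian H = grad^2 f:
  H = [[-8, 2], [2, -7]]
Verify stationarity: grad f(x*) = H x* + g = (0, 0).
Eigenvalues of H: -9.5616, -5.4384.
Both eigenvalues < 0, so H is negative definite -> x* is a strict local max.

max


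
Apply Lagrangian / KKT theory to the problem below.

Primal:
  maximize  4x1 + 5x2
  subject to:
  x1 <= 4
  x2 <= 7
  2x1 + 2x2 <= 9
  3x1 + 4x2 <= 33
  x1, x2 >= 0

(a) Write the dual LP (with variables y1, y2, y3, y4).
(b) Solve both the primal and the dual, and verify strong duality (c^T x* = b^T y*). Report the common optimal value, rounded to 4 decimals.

The standard primal-dual pair for 'max c^T x s.t. A x <= b, x >= 0' is:
  Dual:  min b^T y  s.t.  A^T y >= c,  y >= 0.

So the dual LP is:
  minimize  4y1 + 7y2 + 9y3 + 33y4
  subject to:
    y1 + 2y3 + 3y4 >= 4
    y2 + 2y3 + 4y4 >= 5
    y1, y2, y3, y4 >= 0

Solving the primal: x* = (0, 4.5).
  primal value c^T x* = 22.5.
Solving the dual: y* = (0, 0, 2.5, 0).
  dual value b^T y* = 22.5.
Strong duality: c^T x* = b^T y*. Confirmed.

22.5


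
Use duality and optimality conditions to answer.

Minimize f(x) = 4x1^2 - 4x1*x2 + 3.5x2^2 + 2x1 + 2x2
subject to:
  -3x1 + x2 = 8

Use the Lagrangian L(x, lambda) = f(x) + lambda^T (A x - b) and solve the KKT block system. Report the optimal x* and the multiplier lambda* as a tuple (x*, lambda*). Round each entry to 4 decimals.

Form the Lagrangian:
  L(x, lambda) = (1/2) x^T Q x + c^T x + lambda^T (A x - b)
Stationarity (grad_x L = 0): Q x + c + A^T lambda = 0.
Primal feasibility: A x = b.

This gives the KKT block system:
  [ Q   A^T ] [ x     ]   [-c ]
  [ A    0  ] [ lambda ] = [ b ]

Solving the linear system:
  x*      = (-3.0638, -1.1915)
  lambda* = (-5.9149)
  f(x*)   = 19.4043

x* = (-3.0638, -1.1915), lambda* = (-5.9149)


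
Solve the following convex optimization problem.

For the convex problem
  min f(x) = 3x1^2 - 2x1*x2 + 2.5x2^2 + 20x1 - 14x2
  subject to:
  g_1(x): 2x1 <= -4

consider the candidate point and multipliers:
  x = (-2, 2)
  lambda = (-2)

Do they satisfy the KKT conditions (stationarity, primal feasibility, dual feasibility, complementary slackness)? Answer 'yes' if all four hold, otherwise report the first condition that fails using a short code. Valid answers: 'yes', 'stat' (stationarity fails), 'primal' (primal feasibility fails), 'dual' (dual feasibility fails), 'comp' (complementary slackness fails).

Gradient of f: grad f(x) = Q x + c = (4, 0)
Constraint values g_i(x) = a_i^T x - b_i:
  g_1((-2, 2)) = 0
Stationarity residual: grad f(x) + sum_i lambda_i a_i = (0, 0)
  -> stationarity OK
Primal feasibility (all g_i <= 0): OK
Dual feasibility (all lambda_i >= 0): FAILS
Complementary slackness (lambda_i * g_i(x) = 0 for all i): OK

Verdict: the first failing condition is dual_feasibility -> dual.

dual


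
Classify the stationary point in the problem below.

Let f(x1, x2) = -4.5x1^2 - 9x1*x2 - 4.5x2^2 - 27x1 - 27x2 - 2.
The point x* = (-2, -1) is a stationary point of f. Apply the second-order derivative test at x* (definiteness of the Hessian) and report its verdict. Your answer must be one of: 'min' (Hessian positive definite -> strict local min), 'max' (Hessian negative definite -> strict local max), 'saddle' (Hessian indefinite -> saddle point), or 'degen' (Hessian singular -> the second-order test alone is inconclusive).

Compute the Hessian H = grad^2 f:
  H = [[-9, -9], [-9, -9]]
Verify stationarity: grad f(x*) = H x* + g = (0, 0).
Eigenvalues of H: -18, 0.
H has a zero eigenvalue (singular; negative semidefinite but not definite), so H is neither positive definite, negative definite, nor indefinite. The second-order test alone is inconclusive -> degen.
(Indeed, f is constant along the null direction of H through x*, so x* is not a strict local extremum.)

degen


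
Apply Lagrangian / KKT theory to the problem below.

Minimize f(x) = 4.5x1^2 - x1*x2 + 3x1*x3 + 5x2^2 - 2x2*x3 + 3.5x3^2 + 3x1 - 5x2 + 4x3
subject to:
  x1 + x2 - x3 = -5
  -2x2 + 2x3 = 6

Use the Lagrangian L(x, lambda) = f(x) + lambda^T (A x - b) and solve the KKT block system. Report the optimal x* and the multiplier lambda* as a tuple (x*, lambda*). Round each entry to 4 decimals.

Form the Lagrangian:
  L(x, lambda) = (1/2) x^T Q x + c^T x + lambda^T (A x - b)
Stationarity (grad_x L = 0): Q x + c + A^T lambda = 0.
Primal feasibility: A x = b.

This gives the KKT block system:
  [ Q   A^T ] [ x     ]   [-c ]
  [ A    0  ] [ lambda ] = [ b ]

Solving the linear system:
  x*      = (-2, -0.7692, 2.2308)
  lambda* = (7.5385, -3.8077)
  f(x*)   = 33.6538

x* = (-2, -0.7692, 2.2308), lambda* = (7.5385, -3.8077)


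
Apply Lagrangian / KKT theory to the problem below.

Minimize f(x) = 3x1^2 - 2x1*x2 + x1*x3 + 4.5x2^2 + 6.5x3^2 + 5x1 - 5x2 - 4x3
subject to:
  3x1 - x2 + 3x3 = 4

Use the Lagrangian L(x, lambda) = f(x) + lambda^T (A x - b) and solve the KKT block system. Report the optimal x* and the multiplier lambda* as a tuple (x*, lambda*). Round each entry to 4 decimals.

Form the Lagrangian:
  L(x, lambda) = (1/2) x^T Q x + c^T x + lambda^T (A x - b)
Stationarity (grad_x L = 0): Q x + c + A^T lambda = 0.
Primal feasibility: A x = b.

This gives the KKT block system:
  [ Q   A^T ] [ x     ]   [-c ]
  [ A    0  ] [ lambda ] = [ b ]

Solving the linear system:
  x*      = (0.54, 0.3634, 0.9144)
  lambda* = (-2.8093)
  f(x*)   = 4.2312

x* = (0.54, 0.3634, 0.9144), lambda* = (-2.8093)


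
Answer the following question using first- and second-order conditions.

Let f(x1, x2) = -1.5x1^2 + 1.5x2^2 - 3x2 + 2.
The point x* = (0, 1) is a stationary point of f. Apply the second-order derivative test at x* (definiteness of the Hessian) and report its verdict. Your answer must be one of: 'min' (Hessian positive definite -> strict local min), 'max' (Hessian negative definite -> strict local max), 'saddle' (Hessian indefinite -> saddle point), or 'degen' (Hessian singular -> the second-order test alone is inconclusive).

Compute the Hessian H = grad^2 f:
  H = [[-3, 0], [0, 3]]
Verify stationarity: grad f(x*) = H x* + g = (0, 0).
Eigenvalues of H: -3, 3.
Eigenvalues have mixed signs, so H is indefinite -> x* is a saddle point.

saddle


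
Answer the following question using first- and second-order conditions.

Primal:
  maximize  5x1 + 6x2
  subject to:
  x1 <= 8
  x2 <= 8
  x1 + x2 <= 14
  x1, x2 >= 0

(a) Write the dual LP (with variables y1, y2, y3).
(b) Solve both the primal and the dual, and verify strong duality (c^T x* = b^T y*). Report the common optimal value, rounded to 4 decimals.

The standard primal-dual pair for 'max c^T x s.t. A x <= b, x >= 0' is:
  Dual:  min b^T y  s.t.  A^T y >= c,  y >= 0.

So the dual LP is:
  minimize  8y1 + 8y2 + 14y3
  subject to:
    y1 + y3 >= 5
    y2 + y3 >= 6
    y1, y2, y3 >= 0

Solving the primal: x* = (6, 8).
  primal value c^T x* = 78.
Solving the dual: y* = (0, 1, 5).
  dual value b^T y* = 78.
Strong duality: c^T x* = b^T y*. Confirmed.

78


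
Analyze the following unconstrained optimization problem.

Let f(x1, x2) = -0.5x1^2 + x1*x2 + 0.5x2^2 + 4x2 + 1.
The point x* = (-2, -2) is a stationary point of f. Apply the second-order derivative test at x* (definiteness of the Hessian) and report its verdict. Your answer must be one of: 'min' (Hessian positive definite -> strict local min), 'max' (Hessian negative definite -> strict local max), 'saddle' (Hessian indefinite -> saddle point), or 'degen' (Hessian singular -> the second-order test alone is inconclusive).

Compute the Hessian H = grad^2 f:
  H = [[-1, 1], [1, 1]]
Verify stationarity: grad f(x*) = H x* + g = (0, 0).
Eigenvalues of H: -1.4142, 1.4142.
Eigenvalues have mixed signs, so H is indefinite -> x* is a saddle point.

saddle


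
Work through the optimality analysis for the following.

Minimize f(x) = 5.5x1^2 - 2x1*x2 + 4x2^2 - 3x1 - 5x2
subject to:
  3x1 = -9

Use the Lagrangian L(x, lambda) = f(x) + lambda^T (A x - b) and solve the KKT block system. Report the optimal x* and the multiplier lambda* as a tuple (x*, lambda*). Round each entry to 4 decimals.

Form the Lagrangian:
  L(x, lambda) = (1/2) x^T Q x + c^T x + lambda^T (A x - b)
Stationarity (grad_x L = 0): Q x + c + A^T lambda = 0.
Primal feasibility: A x = b.

This gives the KKT block system:
  [ Q   A^T ] [ x     ]   [-c ]
  [ A    0  ] [ lambda ] = [ b ]

Solving the linear system:
  x*      = (-3, -0.125)
  lambda* = (11.9167)
  f(x*)   = 58.4375

x* = (-3, -0.125), lambda* = (11.9167)


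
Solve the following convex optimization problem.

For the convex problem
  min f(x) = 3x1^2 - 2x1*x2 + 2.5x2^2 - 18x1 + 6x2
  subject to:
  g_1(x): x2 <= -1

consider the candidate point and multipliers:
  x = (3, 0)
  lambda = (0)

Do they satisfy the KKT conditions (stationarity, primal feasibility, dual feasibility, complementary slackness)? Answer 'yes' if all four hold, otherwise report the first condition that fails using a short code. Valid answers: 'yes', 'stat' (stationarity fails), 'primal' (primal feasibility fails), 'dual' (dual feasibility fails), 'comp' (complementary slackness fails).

Gradient of f: grad f(x) = Q x + c = (0, 0)
Constraint values g_i(x) = a_i^T x - b_i:
  g_1((3, 0)) = 1
Stationarity residual: grad f(x) + sum_i lambda_i a_i = (0, 0)
  -> stationarity OK
Primal feasibility (all g_i <= 0): FAILS
Dual feasibility (all lambda_i >= 0): OK
Complementary slackness (lambda_i * g_i(x) = 0 for all i): OK

Verdict: the first failing condition is primal_feasibility -> primal.

primal


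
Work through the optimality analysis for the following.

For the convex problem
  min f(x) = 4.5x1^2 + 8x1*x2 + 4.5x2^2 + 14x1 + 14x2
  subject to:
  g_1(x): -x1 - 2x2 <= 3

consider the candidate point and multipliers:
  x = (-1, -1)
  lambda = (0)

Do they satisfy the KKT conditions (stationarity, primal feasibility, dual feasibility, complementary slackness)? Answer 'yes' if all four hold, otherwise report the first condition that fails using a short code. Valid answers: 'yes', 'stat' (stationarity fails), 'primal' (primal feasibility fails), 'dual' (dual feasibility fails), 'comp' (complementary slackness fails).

Gradient of f: grad f(x) = Q x + c = (-3, -3)
Constraint values g_i(x) = a_i^T x - b_i:
  g_1((-1, -1)) = 0
Stationarity residual: grad f(x) + sum_i lambda_i a_i = (-3, -3)
  -> stationarity FAILS
Primal feasibility (all g_i <= 0): OK
Dual feasibility (all lambda_i >= 0): OK
Complementary slackness (lambda_i * g_i(x) = 0 for all i): OK

Verdict: the first failing condition is stationarity -> stat.

stat


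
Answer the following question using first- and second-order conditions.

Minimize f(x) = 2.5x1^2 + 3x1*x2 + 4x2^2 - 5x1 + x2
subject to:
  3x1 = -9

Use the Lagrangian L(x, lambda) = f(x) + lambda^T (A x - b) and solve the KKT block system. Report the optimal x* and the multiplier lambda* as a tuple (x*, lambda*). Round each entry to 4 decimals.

Form the Lagrangian:
  L(x, lambda) = (1/2) x^T Q x + c^T x + lambda^T (A x - b)
Stationarity (grad_x L = 0): Q x + c + A^T lambda = 0.
Primal feasibility: A x = b.

This gives the KKT block system:
  [ Q   A^T ] [ x     ]   [-c ]
  [ A    0  ] [ lambda ] = [ b ]

Solving the linear system:
  x*      = (-3, 1)
  lambda* = (5.6667)
  f(x*)   = 33.5

x* = (-3, 1), lambda* = (5.6667)


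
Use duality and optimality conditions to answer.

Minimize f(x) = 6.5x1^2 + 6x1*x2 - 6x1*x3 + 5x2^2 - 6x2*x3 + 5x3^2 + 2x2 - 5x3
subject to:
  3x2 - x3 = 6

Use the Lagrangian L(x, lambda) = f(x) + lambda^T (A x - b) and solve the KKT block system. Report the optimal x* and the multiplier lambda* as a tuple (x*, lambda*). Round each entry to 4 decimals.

Form the Lagrangian:
  L(x, lambda) = (1/2) x^T Q x + c^T x + lambda^T (A x - b)
Stationarity (grad_x L = 0): Q x + c + A^T lambda = 0.
Primal feasibility: A x = b.

This gives the KKT block system:
  [ Q   A^T ] [ x     ]   [-c ]
  [ A    0  ] [ lambda ] = [ b ]

Solving the linear system:
  x*      = (-0.6105, 2.3387, 1.016)
  lambda* = (-5.2093)
  f(x*)   = 15.4266

x* = (-0.6105, 2.3387, 1.016), lambda* = (-5.2093)


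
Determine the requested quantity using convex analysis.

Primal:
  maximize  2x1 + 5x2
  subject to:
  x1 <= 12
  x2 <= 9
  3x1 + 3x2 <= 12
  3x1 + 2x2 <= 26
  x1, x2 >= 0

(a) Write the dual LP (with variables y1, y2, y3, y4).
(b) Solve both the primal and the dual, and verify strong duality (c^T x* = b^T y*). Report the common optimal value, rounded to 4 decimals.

The standard primal-dual pair for 'max c^T x s.t. A x <= b, x >= 0' is:
  Dual:  min b^T y  s.t.  A^T y >= c,  y >= 0.

So the dual LP is:
  minimize  12y1 + 9y2 + 12y3 + 26y4
  subject to:
    y1 + 3y3 + 3y4 >= 2
    y2 + 3y3 + 2y4 >= 5
    y1, y2, y3, y4 >= 0

Solving the primal: x* = (0, 4).
  primal value c^T x* = 20.
Solving the dual: y* = (0, 0, 1.6667, 0).
  dual value b^T y* = 20.
Strong duality: c^T x* = b^T y*. Confirmed.

20


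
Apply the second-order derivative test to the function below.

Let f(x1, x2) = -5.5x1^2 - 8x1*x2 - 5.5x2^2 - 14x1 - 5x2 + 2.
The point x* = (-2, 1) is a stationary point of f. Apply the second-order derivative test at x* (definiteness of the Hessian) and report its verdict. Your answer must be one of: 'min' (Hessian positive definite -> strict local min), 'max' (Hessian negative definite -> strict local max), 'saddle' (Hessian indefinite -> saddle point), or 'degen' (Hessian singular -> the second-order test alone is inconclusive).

Compute the Hessian H = grad^2 f:
  H = [[-11, -8], [-8, -11]]
Verify stationarity: grad f(x*) = H x* + g = (0, 0).
Eigenvalues of H: -19, -3.
Both eigenvalues < 0, so H is negative definite -> x* is a strict local max.

max


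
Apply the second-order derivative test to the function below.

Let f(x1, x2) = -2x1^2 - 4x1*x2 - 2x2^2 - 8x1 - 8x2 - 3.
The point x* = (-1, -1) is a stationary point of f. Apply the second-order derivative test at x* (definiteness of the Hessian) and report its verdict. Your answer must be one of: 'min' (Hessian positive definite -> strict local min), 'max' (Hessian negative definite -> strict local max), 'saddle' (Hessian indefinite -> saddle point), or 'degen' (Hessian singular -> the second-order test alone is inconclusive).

Compute the Hessian H = grad^2 f:
  H = [[-4, -4], [-4, -4]]
Verify stationarity: grad f(x*) = H x* + g = (0, 0).
Eigenvalues of H: -8, 0.
H has a zero eigenvalue (singular; negative semidefinite but not definite), so H is neither positive definite, negative definite, nor indefinite. The second-order test alone is inconclusive -> degen.
(Indeed, f is constant along the null direction of H through x*, so x* is not a strict local extremum.)

degen


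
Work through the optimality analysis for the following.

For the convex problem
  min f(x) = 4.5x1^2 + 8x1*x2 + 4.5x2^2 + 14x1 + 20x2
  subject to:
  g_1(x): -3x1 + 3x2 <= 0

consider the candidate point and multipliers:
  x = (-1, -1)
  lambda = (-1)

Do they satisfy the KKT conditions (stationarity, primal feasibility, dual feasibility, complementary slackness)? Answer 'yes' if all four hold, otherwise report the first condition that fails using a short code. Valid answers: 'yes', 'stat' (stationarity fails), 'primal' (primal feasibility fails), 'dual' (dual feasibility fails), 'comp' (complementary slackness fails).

Gradient of f: grad f(x) = Q x + c = (-3, 3)
Constraint values g_i(x) = a_i^T x - b_i:
  g_1((-1, -1)) = 0
Stationarity residual: grad f(x) + sum_i lambda_i a_i = (0, 0)
  -> stationarity OK
Primal feasibility (all g_i <= 0): OK
Dual feasibility (all lambda_i >= 0): FAILS
Complementary slackness (lambda_i * g_i(x) = 0 for all i): OK

Verdict: the first failing condition is dual_feasibility -> dual.

dual


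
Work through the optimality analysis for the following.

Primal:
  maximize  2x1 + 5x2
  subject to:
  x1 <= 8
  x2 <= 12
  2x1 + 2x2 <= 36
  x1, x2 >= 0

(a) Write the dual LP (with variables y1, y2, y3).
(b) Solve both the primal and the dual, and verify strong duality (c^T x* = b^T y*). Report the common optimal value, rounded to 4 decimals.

The standard primal-dual pair for 'max c^T x s.t. A x <= b, x >= 0' is:
  Dual:  min b^T y  s.t.  A^T y >= c,  y >= 0.

So the dual LP is:
  minimize  8y1 + 12y2 + 36y3
  subject to:
    y1 + 2y3 >= 2
    y2 + 2y3 >= 5
    y1, y2, y3 >= 0

Solving the primal: x* = (6, 12).
  primal value c^T x* = 72.
Solving the dual: y* = (0, 3, 1).
  dual value b^T y* = 72.
Strong duality: c^T x* = b^T y*. Confirmed.

72


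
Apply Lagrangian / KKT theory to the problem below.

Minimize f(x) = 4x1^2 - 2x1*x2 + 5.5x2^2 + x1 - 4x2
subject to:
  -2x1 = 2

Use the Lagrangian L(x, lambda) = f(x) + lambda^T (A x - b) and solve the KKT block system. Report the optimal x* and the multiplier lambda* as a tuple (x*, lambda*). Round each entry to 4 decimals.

Form the Lagrangian:
  L(x, lambda) = (1/2) x^T Q x + c^T x + lambda^T (A x - b)
Stationarity (grad_x L = 0): Q x + c + A^T lambda = 0.
Primal feasibility: A x = b.

This gives the KKT block system:
  [ Q   A^T ] [ x     ]   [-c ]
  [ A    0  ] [ lambda ] = [ b ]

Solving the linear system:
  x*      = (-1, 0.1818)
  lambda* = (-3.6818)
  f(x*)   = 2.8182

x* = (-1, 0.1818), lambda* = (-3.6818)


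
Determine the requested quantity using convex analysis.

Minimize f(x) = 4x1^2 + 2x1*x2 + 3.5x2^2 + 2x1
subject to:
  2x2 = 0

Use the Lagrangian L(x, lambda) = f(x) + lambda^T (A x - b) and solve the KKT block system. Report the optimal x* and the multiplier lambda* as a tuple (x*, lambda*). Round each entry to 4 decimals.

Form the Lagrangian:
  L(x, lambda) = (1/2) x^T Q x + c^T x + lambda^T (A x - b)
Stationarity (grad_x L = 0): Q x + c + A^T lambda = 0.
Primal feasibility: A x = b.

This gives the KKT block system:
  [ Q   A^T ] [ x     ]   [-c ]
  [ A    0  ] [ lambda ] = [ b ]

Solving the linear system:
  x*      = (-0.25, 0)
  lambda* = (0.25)
  f(x*)   = -0.25

x* = (-0.25, 0), lambda* = (0.25)


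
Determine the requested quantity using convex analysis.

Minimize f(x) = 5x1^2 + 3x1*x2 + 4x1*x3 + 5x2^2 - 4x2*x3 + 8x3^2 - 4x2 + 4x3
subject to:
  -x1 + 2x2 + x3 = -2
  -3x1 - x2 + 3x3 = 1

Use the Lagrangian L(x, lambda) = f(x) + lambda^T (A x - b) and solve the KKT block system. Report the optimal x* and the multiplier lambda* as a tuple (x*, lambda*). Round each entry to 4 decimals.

Form the Lagrangian:
  L(x, lambda) = (1/2) x^T Q x + c^T x + lambda^T (A x - b)
Stationarity (grad_x L = 0): Q x + c + A^T lambda = 0.
Primal feasibility: A x = b.

This gives the KKT block system:
  [ Q   A^T ] [ x     ]   [-c ]
  [ A    0  ] [ lambda ] = [ b ]

Solving the linear system:
  x*      = (-0.1471, -1, -0.1471)
  lambda* = (5.2143, -3.4244)
  f(x*)   = 8.6324

x* = (-0.1471, -1, -0.1471), lambda* = (5.2143, -3.4244)


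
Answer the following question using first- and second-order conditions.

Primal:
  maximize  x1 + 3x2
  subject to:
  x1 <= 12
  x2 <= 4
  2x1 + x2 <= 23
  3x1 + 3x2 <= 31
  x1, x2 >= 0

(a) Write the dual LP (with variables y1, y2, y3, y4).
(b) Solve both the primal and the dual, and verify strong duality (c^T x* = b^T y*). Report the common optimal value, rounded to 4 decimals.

The standard primal-dual pair for 'max c^T x s.t. A x <= b, x >= 0' is:
  Dual:  min b^T y  s.t.  A^T y >= c,  y >= 0.

So the dual LP is:
  minimize  12y1 + 4y2 + 23y3 + 31y4
  subject to:
    y1 + 2y3 + 3y4 >= 1
    y2 + y3 + 3y4 >= 3
    y1, y2, y3, y4 >= 0

Solving the primal: x* = (6.3333, 4).
  primal value c^T x* = 18.3333.
Solving the dual: y* = (0, 2, 0, 0.3333).
  dual value b^T y* = 18.3333.
Strong duality: c^T x* = b^T y*. Confirmed.

18.3333


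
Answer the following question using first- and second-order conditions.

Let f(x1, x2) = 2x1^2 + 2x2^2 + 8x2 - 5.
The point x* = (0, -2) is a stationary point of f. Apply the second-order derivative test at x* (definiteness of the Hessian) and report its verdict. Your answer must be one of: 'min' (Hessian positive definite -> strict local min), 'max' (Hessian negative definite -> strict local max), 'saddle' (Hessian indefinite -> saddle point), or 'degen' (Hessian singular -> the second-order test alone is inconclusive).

Compute the Hessian H = grad^2 f:
  H = [[4, 0], [0, 4]]
Verify stationarity: grad f(x*) = H x* + g = (0, 0).
Eigenvalues of H: 4, 4.
Both eigenvalues > 0, so H is positive definite -> x* is a strict local min.

min


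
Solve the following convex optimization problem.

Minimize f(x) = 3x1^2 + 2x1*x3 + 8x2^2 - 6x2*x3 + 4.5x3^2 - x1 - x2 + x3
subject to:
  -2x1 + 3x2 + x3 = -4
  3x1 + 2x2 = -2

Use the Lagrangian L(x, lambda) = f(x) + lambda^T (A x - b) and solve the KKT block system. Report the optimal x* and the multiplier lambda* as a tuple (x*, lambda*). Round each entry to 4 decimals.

Form the Lagrangian:
  L(x, lambda) = (1/2) x^T Q x + c^T x + lambda^T (A x - b)
Stationarity (grad_x L = 0): Q x + c + A^T lambda = 0.
Primal feasibility: A x = b.

This gives the KKT block system:
  [ Q   A^T ] [ x     ]   [-c ]
  [ A    0  ] [ lambda ] = [ b ]

Solving the linear system:
  x*      = (-0.0009, -0.9987, -1.0057)
  lambda* = (2.0615, 2.3799)
  f(x*)   = 6.4998

x* = (-0.0009, -0.9987, -1.0057), lambda* = (2.0615, 2.3799)


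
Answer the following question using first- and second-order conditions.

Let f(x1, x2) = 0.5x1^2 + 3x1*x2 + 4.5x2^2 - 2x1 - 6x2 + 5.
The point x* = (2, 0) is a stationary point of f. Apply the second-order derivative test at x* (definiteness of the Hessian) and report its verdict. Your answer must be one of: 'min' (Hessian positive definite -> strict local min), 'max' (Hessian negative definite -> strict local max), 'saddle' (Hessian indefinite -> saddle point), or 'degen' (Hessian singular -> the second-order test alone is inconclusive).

Compute the Hessian H = grad^2 f:
  H = [[1, 3], [3, 9]]
Verify stationarity: grad f(x*) = H x* + g = (0, 0).
Eigenvalues of H: 0, 10.
H has a zero eigenvalue (singular; positive semidefinite but not definite), so H is neither positive definite, negative definite, nor indefinite. The second-order test alone is inconclusive -> degen.
(Indeed, f is constant along the null direction of H through x*, so x* is not a strict local extremum.)

degen


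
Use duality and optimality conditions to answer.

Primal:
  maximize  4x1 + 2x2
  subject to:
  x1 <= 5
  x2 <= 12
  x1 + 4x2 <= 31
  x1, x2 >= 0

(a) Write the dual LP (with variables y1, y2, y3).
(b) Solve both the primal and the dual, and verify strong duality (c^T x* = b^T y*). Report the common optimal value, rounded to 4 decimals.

The standard primal-dual pair for 'max c^T x s.t. A x <= b, x >= 0' is:
  Dual:  min b^T y  s.t.  A^T y >= c,  y >= 0.

So the dual LP is:
  minimize  5y1 + 12y2 + 31y3
  subject to:
    y1 + y3 >= 4
    y2 + 4y3 >= 2
    y1, y2, y3 >= 0

Solving the primal: x* = (5, 6.5).
  primal value c^T x* = 33.
Solving the dual: y* = (3.5, 0, 0.5).
  dual value b^T y* = 33.
Strong duality: c^T x* = b^T y*. Confirmed.

33


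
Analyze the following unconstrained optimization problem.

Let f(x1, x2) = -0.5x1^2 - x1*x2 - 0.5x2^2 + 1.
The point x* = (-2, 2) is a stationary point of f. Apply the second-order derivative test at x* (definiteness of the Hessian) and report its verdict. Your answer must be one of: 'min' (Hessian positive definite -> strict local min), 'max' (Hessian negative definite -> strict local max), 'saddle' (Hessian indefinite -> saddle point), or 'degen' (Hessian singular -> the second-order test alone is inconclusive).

Compute the Hessian H = grad^2 f:
  H = [[-1, -1], [-1, -1]]
Verify stationarity: grad f(x*) = H x* + g = (0, 0).
Eigenvalues of H: -2, 0.
H has a zero eigenvalue (singular; negative semidefinite but not definite), so H is neither positive definite, negative definite, nor indefinite. The second-order test alone is inconclusive -> degen.
(Indeed, f is constant along the null direction of H through x*, so x* is not a strict local extremum.)

degen


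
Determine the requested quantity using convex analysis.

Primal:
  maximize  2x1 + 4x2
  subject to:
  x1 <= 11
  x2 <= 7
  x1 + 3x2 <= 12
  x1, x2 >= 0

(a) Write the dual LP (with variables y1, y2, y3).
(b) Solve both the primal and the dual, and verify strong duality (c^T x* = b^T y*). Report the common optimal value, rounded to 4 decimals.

The standard primal-dual pair for 'max c^T x s.t. A x <= b, x >= 0' is:
  Dual:  min b^T y  s.t.  A^T y >= c,  y >= 0.

So the dual LP is:
  minimize  11y1 + 7y2 + 12y3
  subject to:
    y1 + y3 >= 2
    y2 + 3y3 >= 4
    y1, y2, y3 >= 0

Solving the primal: x* = (11, 0.3333).
  primal value c^T x* = 23.3333.
Solving the dual: y* = (0.6667, 0, 1.3333).
  dual value b^T y* = 23.3333.
Strong duality: c^T x* = b^T y*. Confirmed.

23.3333


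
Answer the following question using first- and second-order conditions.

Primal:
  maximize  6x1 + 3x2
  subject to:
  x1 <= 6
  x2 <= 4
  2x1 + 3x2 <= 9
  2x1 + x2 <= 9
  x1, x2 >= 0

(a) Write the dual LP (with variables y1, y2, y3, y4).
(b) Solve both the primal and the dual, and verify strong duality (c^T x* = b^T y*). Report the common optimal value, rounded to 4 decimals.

The standard primal-dual pair for 'max c^T x s.t. A x <= b, x >= 0' is:
  Dual:  min b^T y  s.t.  A^T y >= c,  y >= 0.

So the dual LP is:
  minimize  6y1 + 4y2 + 9y3 + 9y4
  subject to:
    y1 + 2y3 + 2y4 >= 6
    y2 + 3y3 + y4 >= 3
    y1, y2, y3, y4 >= 0

Solving the primal: x* = (4.5, 0).
  primal value c^T x* = 27.
Solving the dual: y* = (0, 0, 0, 3).
  dual value b^T y* = 27.
Strong duality: c^T x* = b^T y*. Confirmed.

27


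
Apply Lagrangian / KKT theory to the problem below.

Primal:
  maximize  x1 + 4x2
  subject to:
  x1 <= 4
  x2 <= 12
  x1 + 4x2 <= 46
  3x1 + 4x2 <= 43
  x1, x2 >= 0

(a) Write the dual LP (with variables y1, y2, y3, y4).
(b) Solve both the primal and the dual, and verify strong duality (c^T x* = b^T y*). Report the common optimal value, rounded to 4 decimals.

The standard primal-dual pair for 'max c^T x s.t. A x <= b, x >= 0' is:
  Dual:  min b^T y  s.t.  A^T y >= c,  y >= 0.

So the dual LP is:
  minimize  4y1 + 12y2 + 46y3 + 43y4
  subject to:
    y1 + y3 + 3y4 >= 1
    y2 + 4y3 + 4y4 >= 4
    y1, y2, y3, y4 >= 0

Solving the primal: x* = (0, 10.75).
  primal value c^T x* = 43.
Solving the dual: y* = (0, 0, 0, 1).
  dual value b^T y* = 43.
Strong duality: c^T x* = b^T y*. Confirmed.

43


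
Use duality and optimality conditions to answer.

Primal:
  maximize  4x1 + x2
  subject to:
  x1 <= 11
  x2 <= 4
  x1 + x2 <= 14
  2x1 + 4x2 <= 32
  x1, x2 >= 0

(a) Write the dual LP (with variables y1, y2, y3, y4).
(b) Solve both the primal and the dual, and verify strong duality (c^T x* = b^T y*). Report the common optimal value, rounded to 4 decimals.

The standard primal-dual pair for 'max c^T x s.t. A x <= b, x >= 0' is:
  Dual:  min b^T y  s.t.  A^T y >= c,  y >= 0.

So the dual LP is:
  minimize  11y1 + 4y2 + 14y3 + 32y4
  subject to:
    y1 + y3 + 2y4 >= 4
    y2 + y3 + 4y4 >= 1
    y1, y2, y3, y4 >= 0

Solving the primal: x* = (11, 2.5).
  primal value c^T x* = 46.5.
Solving the dual: y* = (3.5, 0, 0, 0.25).
  dual value b^T y* = 46.5.
Strong duality: c^T x* = b^T y*. Confirmed.

46.5
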